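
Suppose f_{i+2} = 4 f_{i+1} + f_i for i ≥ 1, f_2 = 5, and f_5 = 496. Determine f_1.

8

Let f_1 = x.
f_3 = 20 + x
f_4 = 85 + 4x
f_5 = 360 + 17x
So 360 + 17x = 496, giving x = 8.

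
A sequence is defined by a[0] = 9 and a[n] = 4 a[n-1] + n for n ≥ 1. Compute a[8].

a[1] = 4·9 + 1 = 37
a[2] = 4·37 + 2 = 150
a[3] = 4·150 + 3 = 603
a[4] = 4·603 + 4 = 2416
a[5] = 4·2416 + 5 = 9669
a[6] = 4·9669 + 6 = 38682
a[7] = 4·38682 + 7 = 154735
a[8] = 4·154735 + 8 = 618948

618948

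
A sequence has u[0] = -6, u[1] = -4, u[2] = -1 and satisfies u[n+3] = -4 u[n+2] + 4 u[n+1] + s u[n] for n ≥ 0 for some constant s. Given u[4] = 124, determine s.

4

u[3] = -12 - 6s
u[4] = 44 + 20s
So 44 + 20s = 124, giving s = 4.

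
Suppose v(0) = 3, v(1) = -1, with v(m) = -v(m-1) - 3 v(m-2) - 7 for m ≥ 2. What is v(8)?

-159

v(2) = -(-1) - 3·3 - 7 = -15
v(3) = -(-15) - 3·(-1) - 7 = 11
v(4) = -11 - 3·(-15) - 7 = 27
v(5) = -27 - 3·11 - 7 = -67
v(6) = -(-67) - 3·27 - 7 = -21
v(7) = -(-21) - 3·(-67) - 7 = 215
v(8) = -215 - 3·(-21) - 7 = -159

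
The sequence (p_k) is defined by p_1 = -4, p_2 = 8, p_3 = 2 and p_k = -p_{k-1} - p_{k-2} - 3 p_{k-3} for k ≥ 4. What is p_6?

20

p_4 = -2 - 8 - 3·(-4) = 2
p_5 = -2 - 2 - 3·8 = -28
p_6 = -(-28) - 2 - 3·2 = 20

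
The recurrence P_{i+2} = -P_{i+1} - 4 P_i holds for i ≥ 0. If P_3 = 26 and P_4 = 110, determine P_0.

Rearranging, P_{i-2} = (P_i + P_{i-1}) / -4.
P_2 = (110 + 26) / -4 = 136/-4 = -34
P_1 = (26 + (-34)) / -4 = -8/-4 = 2
P_0 = (-34 + 2) / -4 = -32/-4 = 8

8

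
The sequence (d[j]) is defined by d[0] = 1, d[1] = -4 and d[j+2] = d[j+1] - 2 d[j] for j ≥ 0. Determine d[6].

d[2] = (-4) - 2*1 = -6
d[3] = (-6) - 2*(-4) = 2
d[4] = 2 - 2*(-6) = 14
d[5] = 14 - 2*2 = 10
d[6] = 10 - 2*14 = -18

-18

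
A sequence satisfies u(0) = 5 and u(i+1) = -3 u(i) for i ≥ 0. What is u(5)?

-1215

u(1) = -3·5 = -15
u(2) = -3·(-15) = 45
u(3) = -3·45 = -135
u(4) = -3·(-135) = 405
u(5) = -3·405 = -1215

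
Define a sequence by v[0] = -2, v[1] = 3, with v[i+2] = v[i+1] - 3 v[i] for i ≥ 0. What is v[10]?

-351

v[2] = 3 - 3·(-2) = 9
v[3] = 9 - 3·3 = 0
v[4] = 0 - 3·9 = -27
v[5] = (-27) - 3·0 = -27
v[6] = (-27) - 3·(-27) = 54
v[7] = 54 - 3·(-27) = 135
v[8] = 135 - 3·54 = -27
v[9] = (-27) - 3·135 = -432
v[10] = (-432) - 3·(-27) = -351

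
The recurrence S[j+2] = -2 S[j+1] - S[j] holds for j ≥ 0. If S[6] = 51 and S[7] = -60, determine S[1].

-6

Rearranging, S[j-2] = -(S[j] + 2 S[j-1]).
S[5] = -(-60 + 2·51) = -42
S[4] = -(51 + 2·(-42)) = 33
S[3] = -(-42 + 2·33) = -24
S[2] = -(33 + 2·(-24)) = 15
S[1] = -(-24 + 2·15) = -6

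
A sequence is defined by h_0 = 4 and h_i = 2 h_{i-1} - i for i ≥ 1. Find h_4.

38

h_1 = 2·4 - 1 = 7
h_2 = 2·7 - 2 = 12
h_3 = 2·12 - 3 = 21
h_4 = 2·21 - 4 = 38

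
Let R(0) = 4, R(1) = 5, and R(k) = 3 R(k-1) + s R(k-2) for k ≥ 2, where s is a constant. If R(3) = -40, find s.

-5

R(2) = 15 + 4s
R(3) = 45 + 17s
So 45 + 17s = -40, giving s = -5.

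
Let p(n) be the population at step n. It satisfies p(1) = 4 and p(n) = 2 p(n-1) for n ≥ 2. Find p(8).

512

p(2) = 2·4 = 8
p(3) = 2·8 = 16
p(4) = 2·16 = 32
p(5) = 2·32 = 64
p(6) = 2·64 = 128
p(7) = 2·128 = 256
p(8) = 2·256 = 512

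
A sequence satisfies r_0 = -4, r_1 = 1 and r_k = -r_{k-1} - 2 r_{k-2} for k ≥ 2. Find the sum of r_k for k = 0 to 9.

33

r_2 = -1 - 2·(-4) = 7
r_3 = -7 - 2·1 = -9
r_4 = -(-9) - 2·7 = -5
r_5 = -(-5) - 2·(-9) = 23
r_6 = -23 - 2·(-5) = -13
r_7 = -(-13) - 2·23 = -33
r_8 = -(-33) - 2·(-13) = 59
r_9 = -59 - 2·(-33) = 7
Sum = (-4) + 1 + 7 + (-9) + (-5) + 23 + (-13) + (-33) + 59 + 7 = 33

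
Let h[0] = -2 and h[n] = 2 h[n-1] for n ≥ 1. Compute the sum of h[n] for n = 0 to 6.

h[1] = 2*(-2) = -4
h[2] = 2*(-4) = -8
h[3] = 2*(-8) = -16
h[4] = 2*(-16) = -32
h[5] = 2*(-32) = -64
h[6] = 2*(-64) = -128
Sum = (-2) + (-4) + (-8) + (-16) + (-32) + (-64) + (-128) = -254

-254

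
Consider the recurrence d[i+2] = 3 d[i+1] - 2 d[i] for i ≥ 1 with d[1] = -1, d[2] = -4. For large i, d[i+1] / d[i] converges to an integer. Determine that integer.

The characteristic equation is r^2 - 3r + 2 = 0, which factors as (r - 2)(r - 1) = 0.
So the roots are 2 and 1. Since |2| > |1| and the coefficient of 2^i is non-zero, the ratio tends to 2.

2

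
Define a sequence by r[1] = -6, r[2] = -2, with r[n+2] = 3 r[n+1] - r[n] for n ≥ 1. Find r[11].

r[3] = 3(-2) - (-6) = 0
r[4] = 3(0) - (-2) = 2
r[5] = 3(2) - 0 = 6
r[6] = 3(6) - 2 = 16
r[7] = 3(16) - 6 = 42
r[8] = 3(42) - 16 = 110
r[9] = 3(110) - 42 = 288
r[10] = 3(288) - 110 = 754
r[11] = 3(754) - 288 = 1974

1974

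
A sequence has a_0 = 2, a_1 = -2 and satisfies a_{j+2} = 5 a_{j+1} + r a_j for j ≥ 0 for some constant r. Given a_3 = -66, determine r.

a_2 = -10 + 2r
a_3 = -50 + 8r
So -50 + 8r = -66, giving r = -2.

-2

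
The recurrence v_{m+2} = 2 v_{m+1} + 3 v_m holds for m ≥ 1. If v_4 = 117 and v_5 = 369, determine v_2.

Rearranging, v_{m-2} = (v_m - 2 v_{m-1}) / 3.
v_3 = (369 - 2*117) / 3 = 135/3 = 45
v_2 = (117 - 2*45) / 3 = 27/3 = 9

9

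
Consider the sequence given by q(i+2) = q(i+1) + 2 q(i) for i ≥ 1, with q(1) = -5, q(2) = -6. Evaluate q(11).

-3756

q(3) = (-6) + 2(-5) = -16
q(4) = (-16) + 2(-6) = -28
q(5) = (-28) + 2(-16) = -60
q(6) = (-60) + 2(-28) = -116
q(7) = (-116) + 2(-60) = -236
q(8) = (-236) + 2(-116) = -468
q(9) = (-468) + 2(-236) = -940
q(10) = (-940) + 2(-468) = -1876
q(11) = (-1876) + 2(-940) = -3756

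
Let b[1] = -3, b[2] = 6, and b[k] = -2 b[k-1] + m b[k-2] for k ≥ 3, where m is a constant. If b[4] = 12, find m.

b[3] = -12 - 3m
b[4] = 24 + 12m
So 24 + 12m = 12, giving m = -1.

-1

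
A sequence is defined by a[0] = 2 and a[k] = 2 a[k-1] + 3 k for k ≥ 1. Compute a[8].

a[1] = 2*2 + 3 = 7
a[2] = 2*7 + 6 = 20
a[3] = 2*20 + 9 = 49
a[4] = 2*49 + 12 = 110
a[5] = 2*110 + 15 = 235
a[6] = 2*235 + 18 = 488
a[7] = 2*488 + 21 = 997
a[8] = 2*997 + 24 = 2018

2018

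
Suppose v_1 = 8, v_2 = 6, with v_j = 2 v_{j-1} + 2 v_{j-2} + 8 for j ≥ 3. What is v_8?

v_3 = 2(6) + 2(8) + 8 = 36
v_4 = 2(36) + 2(6) + 8 = 92
v_5 = 2(92) + 2(36) + 8 = 264
v_6 = 2(264) + 2(92) + 8 = 720
v_7 = 2(720) + 2(264) + 8 = 1976
v_8 = 2(1976) + 2(720) + 8 = 5400

5400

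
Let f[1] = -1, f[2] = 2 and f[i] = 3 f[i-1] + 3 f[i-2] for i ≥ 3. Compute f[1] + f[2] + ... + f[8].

f[3] = 3*2 + 3*(-1) = 3
f[4] = 3*3 + 3*2 = 15
f[5] = 3*15 + 3*3 = 54
f[6] = 3*54 + 3*15 = 207
f[7] = 3*207 + 3*54 = 783
f[8] = 3*783 + 3*207 = 2970
Sum = (-1) + 2 + 3 + 15 + 54 + 207 + 783 + 2970 = 4033

4033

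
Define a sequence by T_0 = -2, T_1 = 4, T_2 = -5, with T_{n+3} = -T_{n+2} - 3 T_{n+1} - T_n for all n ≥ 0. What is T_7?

T_3 = -(-5) - 3(4) - (-2) = -5
T_4 = -(-5) - 3(-5) - 4 = 16
T_5 = -16 - 3(-5) - (-5) = 4
T_6 = -4 - 3(16) - (-5) = -47
T_7 = -(-47) - 3(4) - 16 = 19

19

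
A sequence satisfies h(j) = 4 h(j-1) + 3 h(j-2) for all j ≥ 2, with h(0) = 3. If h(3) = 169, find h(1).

7

Let h(1) = x.
h(2) = 9 + 4x
h(3) = 36 + 19x
So 36 + 19x = 169, giving x = 7.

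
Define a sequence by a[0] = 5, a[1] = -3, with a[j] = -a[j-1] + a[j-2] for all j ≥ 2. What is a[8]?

a[2] = -(-3) + 5 = 8
a[3] = -8 + (-3) = -11
a[4] = -(-11) + 8 = 19
a[5] = -19 + (-11) = -30
a[6] = -(-30) + 19 = 49
a[7] = -49 + (-30) = -79
a[8] = -(-79) + 49 = 128

128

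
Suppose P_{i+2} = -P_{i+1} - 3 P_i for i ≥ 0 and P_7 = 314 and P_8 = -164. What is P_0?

6

Rearranging, P_{i-2} = (P_i + P_{i-1}) / -3.
P_6 = (-164 + 314) / -3 = 150/-3 = -50
P_5 = (314 + (-50)) / -3 = 264/-3 = -88
P_4 = (-50 + (-88)) / -3 = -138/-3 = 46
P_3 = (-88 + 46) / -3 = -42/-3 = 14
P_2 = (46 + 14) / -3 = 60/-3 = -20
P_1 = (14 + (-20)) / -3 = -6/-3 = 2
P_0 = (-20 + 2) / -3 = -18/-3 = 6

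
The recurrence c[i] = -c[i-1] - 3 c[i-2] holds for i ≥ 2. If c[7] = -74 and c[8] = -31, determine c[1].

Rearranging, c[i-2] = (c[i] + c[i-1]) / -3.
c[6] = (-31 + (-74)) / -3 = -105/-3 = 35
c[5] = (-74 + 35) / -3 = -39/-3 = 13
c[4] = (35 + 13) / -3 = 48/-3 = -16
c[3] = (13 + (-16)) / -3 = -3/-3 = 1
c[2] = (-16 + 1) / -3 = -15/-3 = 5
c[1] = (1 + 5) / -3 = 6/-3 = -2

-2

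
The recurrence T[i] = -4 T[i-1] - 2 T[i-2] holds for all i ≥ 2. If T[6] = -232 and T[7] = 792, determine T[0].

Rearranging, T[i-2] = (T[i] + 4 T[i-1]) / -2.
T[5] = (792 + 4*(-232)) / -2 = -136/-2 = 68
T[4] = (-232 + 4*68) / -2 = 40/-2 = -20
T[3] = (68 + 4*(-20)) / -2 = -12/-2 = 6
T[2] = (-20 + 4*6) / -2 = 4/-2 = -2
T[1] = (6 + 4*(-2)) / -2 = -2/-2 = 1
T[0] = (-2 + 4*1) / -2 = 2/-2 = -1

-1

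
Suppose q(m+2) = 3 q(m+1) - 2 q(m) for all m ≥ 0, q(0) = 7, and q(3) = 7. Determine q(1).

7

Let q(1) = w.
q(2) = -14 + 3w
q(3) = -42 + 7w
So -42 + 7w = 7, giving w = 7.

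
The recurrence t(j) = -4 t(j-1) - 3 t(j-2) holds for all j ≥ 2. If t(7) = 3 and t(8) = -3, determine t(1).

3

Rearranging, t(j-2) = (t(j) + 4 t(j-1)) / -3.
t(6) = (-3 + 4·3) / -3 = 9/-3 = -3
t(5) = (3 + 4·(-3)) / -3 = -9/-3 = 3
t(4) = (-3 + 4·3) / -3 = 9/-3 = -3
t(3) = (3 + 4·(-3)) / -3 = -9/-3 = 3
t(2) = (-3 + 4·3) / -3 = 9/-3 = -3
t(1) = (3 + 4·(-3)) / -3 = -9/-3 = 3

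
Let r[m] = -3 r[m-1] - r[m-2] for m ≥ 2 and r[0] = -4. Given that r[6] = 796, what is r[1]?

Let r[1] = w.
r[2] = 4 - 3w
r[3] = -12 + 8w
r[4] = 32 - 21w
r[5] = -84 + 55w
r[6] = 220 - 144w
So 220 - 144w = 796, giving w = -4.

-4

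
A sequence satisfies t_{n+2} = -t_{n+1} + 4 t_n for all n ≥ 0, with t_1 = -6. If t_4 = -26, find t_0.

Let t_0 = y.
t_2 = 6 + 4y
t_3 = -30 - 4y
t_4 = 54 + 20y
So 54 + 20y = -26, giving y = -4.

-4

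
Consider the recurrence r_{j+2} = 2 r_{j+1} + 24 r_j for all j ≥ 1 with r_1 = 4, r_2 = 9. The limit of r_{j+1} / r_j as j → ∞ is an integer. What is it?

The characteristic equation is r^2 - 2r - 24 = 0, which factors as (r - 6)(r + 4) = 0.
So the roots are 6 and -4. Since |6| > |-4| and the coefficient of 6^j is non-zero, the ratio tends to 6.

6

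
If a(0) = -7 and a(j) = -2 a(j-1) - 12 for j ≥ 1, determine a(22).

-12582916

The fixed point is -12/(1 + 2) = -4, so a(j) + 4 = -2(a(j-1) + 4).
Hence a(j) = -3·(-2)^j - 4.
a(22) = -3·(-2)^{22} - 4 = -3·4194304 - 4 = -12582916.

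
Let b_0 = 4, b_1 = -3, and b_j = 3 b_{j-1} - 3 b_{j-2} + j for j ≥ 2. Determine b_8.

659

b_2 = 3*(-3) - 3*4 + 2 = -19
b_3 = 3*(-19) - 3*(-3) + 3 = -45
b_4 = 3*(-45) - 3*(-19) + 4 = -74
b_5 = 3*(-74) - 3*(-45) + 5 = -82
b_6 = 3*(-82) - 3*(-74) + 6 = -18
b_7 = 3*(-18) - 3*(-82) + 7 = 199
b_8 = 3*199 - 3*(-18) + 8 = 659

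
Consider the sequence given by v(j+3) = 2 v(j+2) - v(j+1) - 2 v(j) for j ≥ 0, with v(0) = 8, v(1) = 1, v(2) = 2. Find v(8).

v(3) = 2*2 - 1 - 2*8 = -13
v(4) = 2*(-13) - 2 - 2*1 = -30
v(5) = 2*(-30) - (-13) - 2*2 = -51
v(6) = 2*(-51) - (-30) - 2*(-13) = -46
v(7) = 2*(-46) - (-51) - 2*(-30) = 19
v(8) = 2*19 - (-46) - 2*(-51) = 186

186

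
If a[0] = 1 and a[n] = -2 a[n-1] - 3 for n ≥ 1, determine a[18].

The fixed point is -3/(1 + 2) = -1, so a[n] + 1 = -2(a[n-1] + 1).
Hence a[n] = 2·(-2)^n - 1.
a[18] = 2·(-2)^{18} - 1 = 2·262144 - 1 = 524287.

524287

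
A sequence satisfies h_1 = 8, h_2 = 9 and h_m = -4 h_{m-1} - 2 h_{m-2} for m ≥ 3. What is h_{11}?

-1041472

h_3 = -4·9 - 2·8 = -52
h_4 = -4·(-52) - 2·9 = 190
h_5 = -4·190 - 2·(-52) = -656
h_6 = -4·(-656) - 2·190 = 2244
h_7 = -4·2244 - 2·(-656) = -7664
h_8 = -4·(-7664) - 2·2244 = 26168
h_9 = -4·26168 - 2·(-7664) = -89344
h_{10} = -4·(-89344) - 2·26168 = 305040
h_{11} = -4·305040 - 2·(-89344) = -1041472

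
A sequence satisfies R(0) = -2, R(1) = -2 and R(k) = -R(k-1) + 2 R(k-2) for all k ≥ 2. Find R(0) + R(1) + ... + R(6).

-14

R(2) = -(-2) + 2*(-2) = -2
R(3) = -(-2) + 2*(-2) = -2
R(4) = -(-2) + 2*(-2) = -2
R(5) = -(-2) + 2*(-2) = -2
R(6) = -(-2) + 2*(-2) = -2
Sum = (-2) + (-2) + (-2) + (-2) + (-2) + (-2) + (-2) = -14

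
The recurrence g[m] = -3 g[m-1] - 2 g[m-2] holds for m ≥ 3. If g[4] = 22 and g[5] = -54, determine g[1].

Rearranging, g[m-2] = (g[m] + 3 g[m-1]) / -2.
g[3] = (-54 + 3*22) / -2 = 12/-2 = -6
g[2] = (22 + 3*(-6)) / -2 = 4/-2 = -2
g[1] = (-6 + 3*(-2)) / -2 = -12/-2 = 6

6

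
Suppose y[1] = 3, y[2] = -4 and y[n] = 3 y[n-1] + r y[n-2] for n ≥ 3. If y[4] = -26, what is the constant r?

2

y[3] = -12 + 3r
y[4] = -36 + 5r
So -36 + 5r = -26, giving r = 2.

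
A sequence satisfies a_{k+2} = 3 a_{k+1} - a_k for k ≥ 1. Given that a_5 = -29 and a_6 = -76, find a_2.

-1

Rearranging, a_{k-2} = -(a_k - 3 a_{k-1}).
a_4 = -(-76 - 3·(-29)) = -11
a_3 = -(-29 - 3·(-11)) = -4
a_2 = -(-11 - 3·(-4)) = -1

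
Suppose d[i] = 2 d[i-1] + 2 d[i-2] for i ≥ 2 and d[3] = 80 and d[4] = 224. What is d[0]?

Rearranging, d[i-2] = (d[i] - 2 d[i-1]) / 2.
d[2] = (224 - 2·80) / 2 = 64/2 = 32
d[1] = (80 - 2·32) / 2 = 16/2 = 8
d[0] = (32 - 2·8) / 2 = 16/2 = 8

8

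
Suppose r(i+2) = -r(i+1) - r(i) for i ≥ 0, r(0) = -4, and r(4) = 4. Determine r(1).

Let r(1) = x.
r(2) = 4 - x
r(3) = -4
r(4) = x
So x = 4, giving x = 4.

4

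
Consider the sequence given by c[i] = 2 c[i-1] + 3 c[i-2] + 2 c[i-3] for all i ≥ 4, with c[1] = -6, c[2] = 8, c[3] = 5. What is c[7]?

721

c[4] = 2*5 + 3*8 + 2*(-6) = 22
c[5] = 2*22 + 3*5 + 2*8 = 75
c[6] = 2*75 + 3*22 + 2*5 = 226
c[7] = 2*226 + 3*75 + 2*22 = 721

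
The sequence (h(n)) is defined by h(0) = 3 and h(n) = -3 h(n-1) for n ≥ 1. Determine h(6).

h(1) = -3(3) = -9
h(2) = -3(-9) = 27
h(3) = -3(27) = -81
h(4) = -3(-81) = 243
h(5) = -3(243) = -729
h(6) = -3(-729) = 2187

2187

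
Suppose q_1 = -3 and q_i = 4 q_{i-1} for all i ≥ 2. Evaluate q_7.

q_2 = 4·(-3) = -12
q_3 = 4·(-12) = -48
q_4 = 4·(-48) = -192
q_5 = 4·(-192) = -768
q_6 = 4·(-768) = -3072
q_7 = 4·(-3072) = -12288

-12288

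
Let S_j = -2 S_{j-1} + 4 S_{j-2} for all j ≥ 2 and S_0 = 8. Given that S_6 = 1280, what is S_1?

5

Let S_1 = y.
S_2 = 32 - 2y
S_3 = -64 + 8y
S_4 = 256 - 24y
S_5 = -768 + 80y
S_6 = 2560 - 256y
So 2560 - 256y = 1280, giving y = 5.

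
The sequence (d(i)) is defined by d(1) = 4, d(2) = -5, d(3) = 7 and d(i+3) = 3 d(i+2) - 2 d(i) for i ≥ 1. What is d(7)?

373

d(4) = 3(7) - 2(4) = 13
d(5) = 3(13) - 2(-5) = 49
d(6) = 3(49) - 2(7) = 133
d(7) = 3(133) - 2(13) = 373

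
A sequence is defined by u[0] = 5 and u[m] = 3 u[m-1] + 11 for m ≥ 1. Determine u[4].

u[1] = 3*5 + 11 = 26
u[2] = 3*26 + 11 = 89
u[3] = 3*89 + 11 = 278
u[4] = 3*278 + 11 = 845

845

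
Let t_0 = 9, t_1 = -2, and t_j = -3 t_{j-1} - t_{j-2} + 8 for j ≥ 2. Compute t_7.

t_2 = -3*(-2) - 9 + 8 = 5
t_3 = -3*5 - (-2) + 8 = -5
t_4 = -3*(-5) - 5 + 8 = 18
t_5 = -3*18 - (-5) + 8 = -41
t_6 = -3*(-41) - 18 + 8 = 113
t_7 = -3*113 - (-41) + 8 = -290

-290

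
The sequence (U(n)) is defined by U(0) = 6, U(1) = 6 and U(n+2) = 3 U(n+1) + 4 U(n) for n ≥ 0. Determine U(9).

629142

U(2) = 3(6) + 4(6) = 42
U(3) = 3(42) + 4(6) = 150
U(4) = 3(150) + 4(42) = 618
U(5) = 3(618) + 4(150) = 2454
U(6) = 3(2454) + 4(618) = 9834
U(7) = 3(9834) + 4(2454) = 39318
U(8) = 3(39318) + 4(9834) = 157290
U(9) = 3(157290) + 4(39318) = 629142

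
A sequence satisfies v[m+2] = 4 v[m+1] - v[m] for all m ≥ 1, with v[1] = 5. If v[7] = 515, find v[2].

Let v[2] = x.
v[3] = -5 + 4x
v[4] = -20 + 15x
v[5] = -75 + 56x
v[6] = -280 + 209x
v[7] = -1045 + 780x
So -1045 + 780x = 515, giving x = 2.

2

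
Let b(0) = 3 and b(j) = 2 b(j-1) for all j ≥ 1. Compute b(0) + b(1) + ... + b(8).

b(1) = 2·3 = 6
b(2) = 2·6 = 12
b(3) = 2·12 = 24
b(4) = 2·24 = 48
b(5) = 2·48 = 96
b(6) = 2·96 = 192
b(7) = 2·192 = 384
b(8) = 2·384 = 768
Sum = 3 + 6 + 12 + 24 + 48 + 96 + 192 + 384 + 768 = 1533

1533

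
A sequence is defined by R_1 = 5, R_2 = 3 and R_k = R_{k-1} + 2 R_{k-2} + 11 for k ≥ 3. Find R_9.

1620

R_3 = 3 + 2·5 + 11 = 24
R_4 = 24 + 2·3 + 11 = 41
R_5 = 41 + 2·24 + 11 = 100
R_6 = 100 + 2·41 + 11 = 193
R_7 = 193 + 2·100 + 11 = 404
R_8 = 404 + 2·193 + 11 = 801
R_9 = 801 + 2·404 + 11 = 1620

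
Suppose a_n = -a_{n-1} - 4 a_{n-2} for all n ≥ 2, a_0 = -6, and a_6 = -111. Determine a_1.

Let a_1 = w.
a_2 = 24 - w
a_3 = -24 - 3w
a_4 = -72 + 7w
a_5 = 168 + 5w
a_6 = 120 - 33w
So 120 - 33w = -111, giving w = 7.

7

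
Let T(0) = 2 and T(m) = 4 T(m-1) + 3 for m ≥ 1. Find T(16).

The fixed point is 3/(1 - 4) = -1, so T(m) + 1 = 4(T(m-1) + 1).
Hence T(m) = 3·4^m - 1.
T(16) = 3·4^{16} - 1 = 3·4294967296 - 1 = 12884901887.

12884901887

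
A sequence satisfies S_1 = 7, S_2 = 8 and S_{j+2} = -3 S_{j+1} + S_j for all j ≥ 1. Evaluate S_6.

S_3 = -3*8 + 7 = -17
S_4 = -3*(-17) + 8 = 59
S_5 = -3*59 + (-17) = -194
S_6 = -3*(-194) + 59 = 641

641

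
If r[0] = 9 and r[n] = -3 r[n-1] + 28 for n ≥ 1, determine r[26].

5083731656665

The fixed point is 28/(1 + 3) = 7, so r[n] - 7 = -3(r[n-1] - 7).
Hence r[n] = 2·(-3)^n + 7.
r[26] = 2·(-3)^{26} + 7 = 2·2541865828329 + 7 = 5083731656665.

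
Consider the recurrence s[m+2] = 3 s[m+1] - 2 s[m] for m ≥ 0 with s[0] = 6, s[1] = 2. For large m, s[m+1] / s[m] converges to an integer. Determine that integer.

The characteristic equation is r^2 - 3r + 2 = 0, which factors as (r - 2)(r - 1) = 0.
So the roots are 2 and 1. Since |2| > |1| and the coefficient of 2^m is non-zero, the ratio tends to 2.

2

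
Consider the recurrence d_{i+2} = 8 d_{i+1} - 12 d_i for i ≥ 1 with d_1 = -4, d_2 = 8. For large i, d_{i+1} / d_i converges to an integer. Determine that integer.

6

The characteristic equation is r^2 - 8r + 12 = 0, which factors as (r - 6)(r - 2) = 0.
So the roots are 6 and 2. Since |6| > |2| and the coefficient of 6^i is non-zero, the ratio tends to 6.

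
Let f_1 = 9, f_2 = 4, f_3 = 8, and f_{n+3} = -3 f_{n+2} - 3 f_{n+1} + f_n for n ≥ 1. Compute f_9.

f_4 = -3(8) - 3(4) + 9 = -27
f_5 = -3(-27) - 3(8) + 4 = 61
f_6 = -3(61) - 3(-27) + 8 = -94
f_7 = -3(-94) - 3(61) + (-27) = 72
f_8 = -3(72) - 3(-94) + 61 = 127
f_9 = -3(127) - 3(72) + (-94) = -691

-691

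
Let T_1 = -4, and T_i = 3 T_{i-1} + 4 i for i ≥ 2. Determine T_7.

T_2 = 3(-4) + 8 = -4
T_3 = 3(-4) + 12 = 0
T_4 = 3(0) + 16 = 16
T_5 = 3(16) + 20 = 68
T_6 = 3(68) + 24 = 228
T_7 = 3(228) + 28 = 712

712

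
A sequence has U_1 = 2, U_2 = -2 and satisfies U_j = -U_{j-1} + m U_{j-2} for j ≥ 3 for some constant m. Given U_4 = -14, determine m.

3

U_3 = 2 + 2m
U_4 = -2 - 4m
So -2 - 4m = -14, giving m = 3.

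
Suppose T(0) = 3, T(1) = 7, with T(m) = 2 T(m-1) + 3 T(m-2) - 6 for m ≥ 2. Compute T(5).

T(2) = 2(7) + 3(3) - 6 = 17
T(3) = 2(17) + 3(7) - 6 = 49
T(4) = 2(49) + 3(17) - 6 = 143
T(5) = 2(143) + 3(49) - 6 = 427

427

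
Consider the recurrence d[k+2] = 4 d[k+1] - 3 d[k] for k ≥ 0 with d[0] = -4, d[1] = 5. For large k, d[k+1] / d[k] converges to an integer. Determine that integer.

3

The characteristic equation is r^2 - 4r + 3 = 0, which factors as (r - 3)(r - 1) = 0.
So the roots are 3 and 1. Since |3| > |1| and the coefficient of 3^k is non-zero, the ratio tends to 3.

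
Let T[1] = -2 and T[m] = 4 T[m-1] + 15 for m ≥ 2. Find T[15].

805306363

The fixed point is 15/(1 - 4) = -5, so T[m] + 5 = 4(T[m-1] + 5).
Hence T[m] = 3·4^{m-1} - 5.
T[15] = 3·4^{14} - 5 = 3·268435456 - 5 = 805306363.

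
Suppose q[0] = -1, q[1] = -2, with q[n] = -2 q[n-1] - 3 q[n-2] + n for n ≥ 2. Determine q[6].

-63

q[2] = -2*(-2) - 3*(-1) + 2 = 9
q[3] = -2*9 - 3*(-2) + 3 = -9
q[4] = -2*(-9) - 3*9 + 4 = -5
q[5] = -2*(-5) - 3*(-9) + 5 = 42
q[6] = -2*42 - 3*(-5) + 6 = -63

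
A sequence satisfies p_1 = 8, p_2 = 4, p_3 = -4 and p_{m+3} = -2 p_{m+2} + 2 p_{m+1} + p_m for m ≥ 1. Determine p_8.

p_4 = -2*(-4) + 2*4 + 8 = 24
p_5 = -2*24 + 2*(-4) + 4 = -52
p_6 = -2*(-52) + 2*24 + (-4) = 148
p_7 = -2*148 + 2*(-52) + 24 = -376
p_8 = -2*(-376) + 2*148 + (-52) = 996

996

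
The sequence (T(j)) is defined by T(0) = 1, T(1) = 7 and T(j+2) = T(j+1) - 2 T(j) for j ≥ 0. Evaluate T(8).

-35

T(2) = 7 - 2·1 = 5
T(3) = 5 - 2·7 = -9
T(4) = (-9) - 2·5 = -19
T(5) = (-19) - 2·(-9) = -1
T(6) = (-1) - 2·(-19) = 37
T(7) = 37 - 2·(-1) = 39
T(8) = 39 - 2·37 = -35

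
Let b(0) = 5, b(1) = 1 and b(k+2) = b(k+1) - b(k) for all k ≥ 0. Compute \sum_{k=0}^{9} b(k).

b(2) = 1 - 5 = -4
b(3) = (-4) - 1 = -5
b(4) = (-5) - (-4) = -1
b(5) = (-1) - (-5) = 4
b(6) = 4 - (-1) = 5
b(7) = 5 - 4 = 1
b(8) = 1 - 5 = -4
b(9) = (-4) - 1 = -5
Sum = 5 + 1 + (-4) + (-5) + (-1) + 4 + 5 + 1 + (-4) + (-5) = -3

-3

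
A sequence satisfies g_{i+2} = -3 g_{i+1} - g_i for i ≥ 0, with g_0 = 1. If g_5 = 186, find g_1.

3

Let g_1 = y.
g_2 = -1 - 3y
g_3 = 3 + 8y
g_4 = -8 - 21y
g_5 = 21 + 55y
So 21 + 55y = 186, giving y = 3.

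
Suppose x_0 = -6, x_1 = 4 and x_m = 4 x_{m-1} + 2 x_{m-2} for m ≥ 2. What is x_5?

x_2 = 4·4 + 2·(-6) = 4
x_3 = 4·4 + 2·4 = 24
x_4 = 4·24 + 2·4 = 104
x_5 = 4·104 + 2·24 = 464

464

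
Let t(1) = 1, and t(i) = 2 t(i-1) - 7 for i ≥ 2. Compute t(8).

t(2) = 2·1 - 7 = -5
t(3) = 2·(-5) - 7 = -17
t(4) = 2·(-17) - 7 = -41
t(5) = 2·(-41) - 7 = -89
t(6) = 2·(-89) - 7 = -185
t(7) = 2·(-185) - 7 = -377
t(8) = 2·(-377) - 7 = -761

-761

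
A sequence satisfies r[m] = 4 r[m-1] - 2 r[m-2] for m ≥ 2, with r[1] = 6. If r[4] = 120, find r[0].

Let r[0] = y.
r[2] = 24 - 2y
r[3] = 84 - 8y
r[4] = 288 - 28y
So 288 - 28y = 120, giving y = 6.

6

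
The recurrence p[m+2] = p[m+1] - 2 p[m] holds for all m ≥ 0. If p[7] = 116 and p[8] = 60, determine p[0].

Rearranging, p[m-2] = (p[m] - p[m-1]) / -2.
p[6] = (60 - 116) / -2 = -56/-2 = 28
p[5] = (116 - 28) / -2 = 88/-2 = -44
p[4] = (28 - (-44)) / -2 = 72/-2 = -36
p[3] = (-44 - (-36)) / -2 = -8/-2 = 4
p[2] = (-36 - 4) / -2 = -40/-2 = 20
p[1] = (4 - 20) / -2 = -16/-2 = 8
p[0] = (20 - 8) / -2 = 12/-2 = -6

-6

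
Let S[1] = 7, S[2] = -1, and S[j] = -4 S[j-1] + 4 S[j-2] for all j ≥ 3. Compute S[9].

S[3] = -4*(-1) + 4*7 = 32
S[4] = -4*32 + 4*(-1) = -132
S[5] = -4*(-132) + 4*32 = 656
S[6] = -4*656 + 4*(-132) = -3152
S[7] = -4*(-3152) + 4*656 = 15232
S[8] = -4*15232 + 4*(-3152) = -73536
S[9] = -4*(-73536) + 4*15232 = 355072

355072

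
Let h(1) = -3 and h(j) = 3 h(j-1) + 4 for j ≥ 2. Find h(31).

-205891132094651

The fixed point is 4/(1 - 3) = -2, so h(j) + 2 = 3(h(j-1) + 2).
Hence h(j) = -1·3^{j-1} - 2.
h(31) = -1·3^{30} - 2 = -1·205891132094649 - 2 = -205891132094651.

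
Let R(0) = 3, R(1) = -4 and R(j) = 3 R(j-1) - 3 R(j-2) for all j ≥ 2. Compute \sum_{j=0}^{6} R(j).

-361

R(2) = 3·(-4) - 3·3 = -21
R(3) = 3·(-21) - 3·(-4) = -51
R(4) = 3·(-51) - 3·(-21) = -90
R(5) = 3·(-90) - 3·(-51) = -117
R(6) = 3·(-117) - 3·(-90) = -81
Sum = 3 + (-4) + (-21) + (-51) + (-90) + (-117) + (-81) = -361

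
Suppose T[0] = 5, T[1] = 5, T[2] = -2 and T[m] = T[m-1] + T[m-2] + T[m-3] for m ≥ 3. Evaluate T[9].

T[3] = (-2) + 5 + 5 = 8
T[4] = 8 + (-2) + 5 = 11
T[5] = 11 + 8 + (-2) = 17
T[6] = 17 + 11 + 8 = 36
T[7] = 36 + 17 + 11 = 64
T[8] = 64 + 36 + 17 = 117
T[9] = 117 + 64 + 36 = 217

217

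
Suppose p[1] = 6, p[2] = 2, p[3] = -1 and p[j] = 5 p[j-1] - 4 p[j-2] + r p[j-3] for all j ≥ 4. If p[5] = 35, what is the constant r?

3

p[4] = -13 + 6r
p[5] = -61 + 32r
So -61 + 32r = 35, giving r = 3.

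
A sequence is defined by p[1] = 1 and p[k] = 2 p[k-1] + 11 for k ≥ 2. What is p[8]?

1525

p[2] = 2*1 + 11 = 13
p[3] = 2*13 + 11 = 37
p[4] = 2*37 + 11 = 85
p[5] = 2*85 + 11 = 181
p[6] = 2*181 + 11 = 373
p[7] = 2*373 + 11 = 757
p[8] = 2*757 + 11 = 1525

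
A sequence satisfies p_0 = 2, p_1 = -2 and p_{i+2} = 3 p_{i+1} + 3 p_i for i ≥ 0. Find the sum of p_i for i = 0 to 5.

p_2 = 3*(-2) + 3*2 = 0
p_3 = 3*0 + 3*(-2) = -6
p_4 = 3*(-6) + 3*0 = -18
p_5 = 3*(-18) + 3*(-6) = -72
Sum = 2 + (-2) + 0 + (-6) + (-18) + (-72) = -96

-96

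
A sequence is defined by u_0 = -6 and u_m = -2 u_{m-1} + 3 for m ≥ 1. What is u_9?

u_1 = -2(-6) + 3 = 15
u_2 = -2(15) + 3 = -27
u_3 = -2(-27) + 3 = 57
u_4 = -2(57) + 3 = -111
u_5 = -2(-111) + 3 = 225
u_6 = -2(225) + 3 = -447
u_7 = -2(-447) + 3 = 897
u_8 = -2(897) + 3 = -1791
u_9 = -2(-1791) + 3 = 3585

3585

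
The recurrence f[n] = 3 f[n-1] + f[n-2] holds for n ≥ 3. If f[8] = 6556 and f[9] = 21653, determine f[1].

5

Rearranging, f[n-2] = f[n] - 3 f[n-1].
f[7] = 21653 - 3(6556) = 1985
f[6] = 6556 - 3(1985) = 601
f[5] = 1985 - 3(601) = 182
f[4] = 601 - 3(182) = 55
f[3] = 182 - 3(55) = 17
f[2] = 55 - 3(17) = 4
f[1] = 17 - 3(4) = 5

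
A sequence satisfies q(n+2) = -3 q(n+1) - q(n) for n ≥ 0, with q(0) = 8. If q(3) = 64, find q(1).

Let q(1) = y.
q(2) = -8 - 3y
q(3) = 24 + 8y
So 24 + 8y = 64, giving y = 5.

5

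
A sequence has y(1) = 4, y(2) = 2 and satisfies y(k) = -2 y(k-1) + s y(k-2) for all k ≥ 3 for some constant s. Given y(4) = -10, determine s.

3

y(3) = -4 + 4s
y(4) = 8 - 6s
So 8 - 6s = -10, giving s = 3.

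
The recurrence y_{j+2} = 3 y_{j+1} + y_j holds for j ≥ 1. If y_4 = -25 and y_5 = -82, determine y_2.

-4

Rearranging, y_{j-2} = y_j - 3 y_{j-1}.
y_3 = -82 - 3(-25) = -7
y_2 = -25 - 3(-7) = -4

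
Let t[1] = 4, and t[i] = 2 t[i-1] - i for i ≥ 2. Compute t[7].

t[2] = 2*4 - 2 = 6
t[3] = 2*6 - 3 = 9
t[4] = 2*9 - 4 = 14
t[5] = 2*14 - 5 = 23
t[6] = 2*23 - 6 = 40
t[7] = 2*40 - 7 = 73

73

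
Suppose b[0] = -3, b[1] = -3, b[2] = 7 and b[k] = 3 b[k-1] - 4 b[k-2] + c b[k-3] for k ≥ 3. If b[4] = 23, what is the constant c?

b[3] = 33 - 3c
b[4] = 71 - 12c
So 71 - 12c = 23, giving c = 4.

4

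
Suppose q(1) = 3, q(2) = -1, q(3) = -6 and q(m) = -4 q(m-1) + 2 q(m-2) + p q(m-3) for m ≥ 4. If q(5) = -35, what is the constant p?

-5

q(4) = 22 + 3p
q(5) = -100 - 13p
So -100 - 13p = -35, giving p = -5.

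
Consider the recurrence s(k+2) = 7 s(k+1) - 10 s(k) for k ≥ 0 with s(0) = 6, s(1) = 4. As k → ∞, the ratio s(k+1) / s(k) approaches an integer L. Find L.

5

The characteristic equation is r^2 - 7r + 10 = 0, which factors as (r - 5)(r - 2) = 0.
So the roots are 5 and 2. Since |5| > |2| and the coefficient of 5^k is non-zero, the ratio tends to 5.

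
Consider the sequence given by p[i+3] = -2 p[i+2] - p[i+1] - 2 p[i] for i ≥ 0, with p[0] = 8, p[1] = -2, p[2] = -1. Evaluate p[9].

p[3] = -2·(-1) - (-2) - 2·8 = -12
p[4] = -2·(-12) - (-1) - 2·(-2) = 29
p[5] = -2·29 - (-12) - 2·(-1) = -44
p[6] = -2·(-44) - 29 - 2·(-12) = 83
p[7] = -2·83 - (-44) - 2·29 = -180
p[8] = -2·(-180) - 83 - 2·(-44) = 365
p[9] = -2·365 - (-180) - 2·83 = -716

-716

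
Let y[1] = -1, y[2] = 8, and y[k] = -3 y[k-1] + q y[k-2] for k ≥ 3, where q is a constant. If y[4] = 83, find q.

y[3] = -24 - q
y[4] = 72 + 11q
So 72 + 11q = 83, giving q = 1.

1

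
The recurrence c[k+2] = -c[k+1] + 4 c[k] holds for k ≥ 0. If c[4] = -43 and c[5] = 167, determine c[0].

1

Rearranging, c[k-2] = (c[k] + c[k-1]) / 4.
c[3] = (167 + (-43)) / 4 = 124/4 = 31
c[2] = (-43 + 31) / 4 = -12/4 = -3
c[1] = (31 + (-3)) / 4 = 28/4 = 7
c[0] = (-3 + 7) / 4 = 4/4 = 1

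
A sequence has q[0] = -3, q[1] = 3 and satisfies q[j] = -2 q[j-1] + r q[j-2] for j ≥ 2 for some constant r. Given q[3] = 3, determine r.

q[2] = -6 - 3r
q[3] = 12 + 9r
So 12 + 9r = 3, giving r = -1.

-1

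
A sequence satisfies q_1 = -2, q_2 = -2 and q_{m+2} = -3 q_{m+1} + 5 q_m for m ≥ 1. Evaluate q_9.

q_3 = -3*(-2) + 5*(-2) = -4
q_4 = -3*(-4) + 5*(-2) = 2
q_5 = -3*2 + 5*(-4) = -26
q_6 = -3*(-26) + 5*2 = 88
q_7 = -3*88 + 5*(-26) = -394
q_8 = -3*(-394) + 5*88 = 1622
q_9 = -3*1622 + 5*(-394) = -6836

-6836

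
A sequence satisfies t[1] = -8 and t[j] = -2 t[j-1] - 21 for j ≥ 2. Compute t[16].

32761

The fixed point is -21/(1 + 2) = -7, so t[j] + 7 = -2(t[j-1] + 7).
Hence t[j] = -1·(-2)^{j-1} - 7.
t[16] = -1·(-2)^{15} - 7 = -1·-32768 - 7 = 32761.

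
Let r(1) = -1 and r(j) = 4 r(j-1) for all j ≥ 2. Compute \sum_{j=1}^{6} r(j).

-1365

r(2) = 4*(-1) = -4
r(3) = 4*(-4) = -16
r(4) = 4*(-16) = -64
r(5) = 4*(-64) = -256
r(6) = 4*(-256) = -1024
Sum = (-1) + (-4) + (-16) + (-64) + (-256) + (-1024) = -1365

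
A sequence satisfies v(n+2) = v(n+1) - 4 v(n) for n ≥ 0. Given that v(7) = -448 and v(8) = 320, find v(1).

Rearranging, v(n-2) = (v(n) - v(n-1)) / -4.
v(6) = (320 - (-448)) / -4 = 768/-4 = -192
v(5) = (-448 - (-192)) / -4 = -256/-4 = 64
v(4) = (-192 - 64) / -4 = -256/-4 = 64
v(3) = (64 - 64) / -4 = 0/-4 = 0
v(2) = (64 - 0) / -4 = 64/-4 = -16
v(1) = (0 - (-16)) / -4 = 16/-4 = -4

-4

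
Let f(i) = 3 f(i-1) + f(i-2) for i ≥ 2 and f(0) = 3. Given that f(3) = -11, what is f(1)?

-2

Let f(1) = z.
f(2) = 3 + 3z
f(3) = 9 + 10z
So 9 + 10z = -11, giving z = -2.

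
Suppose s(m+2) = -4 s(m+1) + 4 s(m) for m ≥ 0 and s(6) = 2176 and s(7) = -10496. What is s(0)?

Rearranging, s(m-2) = (s(m) + 4 s(m-1)) / 4.
s(5) = (-10496 + 4·2176) / 4 = -1792/4 = -448
s(4) = (2176 + 4·(-448)) / 4 = 384/4 = 96
s(3) = (-448 + 4·96) / 4 = -64/4 = -16
s(2) = (96 + 4·(-16)) / 4 = 32/4 = 8
s(1) = (-16 + 4·8) / 4 = 16/4 = 4
s(0) = (8 + 4·4) / 4 = 24/4 = 6

6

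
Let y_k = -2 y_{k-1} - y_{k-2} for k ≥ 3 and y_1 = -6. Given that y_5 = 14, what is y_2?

Let y_2 = w.
y_3 = 6 - 2w
y_4 = -12 + 3w
y_5 = 18 - 4w
So 18 - 4w = 14, giving w = 1.

1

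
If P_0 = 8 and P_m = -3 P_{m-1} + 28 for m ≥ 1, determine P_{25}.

The fixed point is 28/(1 + 3) = 7, so P_m - 7 = -3(P_{m-1} - 7).
Hence P_m = 1·(-3)^m + 7.
P_{25} = 1·(-3)^{25} + 7 = 1·-847288609443 + 7 = -847288609436.

-847288609436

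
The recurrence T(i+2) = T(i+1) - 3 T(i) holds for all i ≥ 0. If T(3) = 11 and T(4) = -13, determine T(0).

Rearranging, T(i-2) = (T(i) - T(i-1)) / -3.
T(2) = (-13 - 11) / -3 = -24/-3 = 8
T(1) = (11 - 8) / -3 = 3/-3 = -1
T(0) = (8 - (-1)) / -3 = 9/-3 = -3

-3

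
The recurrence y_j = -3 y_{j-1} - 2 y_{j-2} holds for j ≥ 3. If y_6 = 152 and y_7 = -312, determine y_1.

Rearranging, y_{j-2} = (y_j + 3 y_{j-1}) / -2.
y_5 = (-312 + 3*152) / -2 = 144/-2 = -72
y_4 = (152 + 3*(-72)) / -2 = -64/-2 = 32
y_3 = (-72 + 3*32) / -2 = 24/-2 = -12
y_2 = (32 + 3*(-12)) / -2 = -4/-2 = 2
y_1 = (-12 + 3*2) / -2 = -6/-2 = 3

3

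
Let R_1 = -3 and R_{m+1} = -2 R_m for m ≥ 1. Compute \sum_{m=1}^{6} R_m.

R_2 = -2(-3) = 6
R_3 = -2(6) = -12
R_4 = -2(-12) = 24
R_5 = -2(24) = -48
R_6 = -2(-48) = 96
Sum = (-3) + 6 + (-12) + 24 + (-48) + 96 = 63

63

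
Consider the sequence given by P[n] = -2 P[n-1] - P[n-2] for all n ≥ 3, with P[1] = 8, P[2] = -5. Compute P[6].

7

P[3] = -2·(-5) - 8 = 2
P[4] = -2·2 - (-5) = 1
P[5] = -2·1 - 2 = -4
P[6] = -2·(-4) - 1 = 7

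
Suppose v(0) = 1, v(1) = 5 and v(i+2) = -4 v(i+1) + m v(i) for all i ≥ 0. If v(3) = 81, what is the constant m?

1

v(2) = -20 + m
v(3) = 80 + m
So 80 + m = 81, giving m = 1.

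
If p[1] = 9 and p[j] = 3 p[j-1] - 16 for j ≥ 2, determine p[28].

7625597484995

The fixed point is -16/(1 - 3) = 8, so p[j] - 8 = 3(p[j-1] - 8).
Hence p[j] = 1·3^{j-1} + 8.
p[28] = 1·3^{27} + 8 = 1·7625597484987 + 8 = 7625597484995.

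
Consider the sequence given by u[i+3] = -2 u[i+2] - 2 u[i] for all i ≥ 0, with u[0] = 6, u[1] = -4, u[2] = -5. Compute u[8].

204

u[3] = -2(-5) - 2(6) = -2
u[4] = -2(-2) - 2(-4) = 12
u[5] = -2(12) - 2(-5) = -14
u[6] = -2(-14) - 2(-2) = 32
u[7] = -2(32) - 2(12) = -88
u[8] = -2(-88) - 2(-14) = 204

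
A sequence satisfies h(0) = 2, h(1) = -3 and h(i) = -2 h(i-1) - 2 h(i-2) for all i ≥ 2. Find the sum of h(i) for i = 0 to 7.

h(2) = -2(-3) - 2(2) = 2
h(3) = -2(2) - 2(-3) = 2
h(4) = -2(2) - 2(2) = -8
h(5) = -2(-8) - 2(2) = 12
h(6) = -2(12) - 2(-8) = -8
h(7) = -2(-8) - 2(12) = -8
Sum = 2 + (-3) + 2 + 2 + (-8) + 12 + (-8) + (-8) = -9

-9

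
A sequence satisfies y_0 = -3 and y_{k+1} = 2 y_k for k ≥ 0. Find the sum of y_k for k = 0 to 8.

-1533

y_1 = 2(-3) = -6
y_2 = 2(-6) = -12
y_3 = 2(-12) = -24
y_4 = 2(-24) = -48
y_5 = 2(-48) = -96
y_6 = 2(-96) = -192
y_7 = 2(-192) = -384
y_8 = 2(-384) = -768
Sum = (-3) + (-6) + (-12) + (-24) + (-48) + (-96) + (-192) + (-384) + (-768) = -1533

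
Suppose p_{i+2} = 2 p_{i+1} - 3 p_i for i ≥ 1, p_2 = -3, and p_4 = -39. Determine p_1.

Let p_1 = v.
p_3 = -6 - 3v
p_4 = -3 - 6v
So -3 - 6v = -39, giving v = 6.

6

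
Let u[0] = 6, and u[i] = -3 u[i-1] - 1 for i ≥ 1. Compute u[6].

4556

u[1] = -3(6) - 1 = -19
u[2] = -3(-19) - 1 = 56
u[3] = -3(56) - 1 = -169
u[4] = -3(-169) - 1 = 506
u[5] = -3(506) - 1 = -1519
u[6] = -3(-1519) - 1 = 4556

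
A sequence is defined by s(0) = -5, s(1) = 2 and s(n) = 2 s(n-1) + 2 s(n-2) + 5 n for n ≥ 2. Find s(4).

82

s(2) = 2*2 + 2*(-5) + 10 = 4
s(3) = 2*4 + 2*2 + 15 = 27
s(4) = 2*27 + 2*4 + 20 = 82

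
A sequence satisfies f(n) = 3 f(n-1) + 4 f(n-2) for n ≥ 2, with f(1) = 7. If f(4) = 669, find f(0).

6

Let f(0) = w.
f(2) = 21 + 4w
f(3) = 91 + 12w
f(4) = 357 + 52w
So 357 + 52w = 669, giving w = 6.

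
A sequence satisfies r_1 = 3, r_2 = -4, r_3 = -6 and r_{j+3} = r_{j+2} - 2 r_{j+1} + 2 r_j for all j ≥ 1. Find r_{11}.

-96

r_4 = (-6) - 2*(-4) + 2*3 = 8
r_5 = 8 - 2*(-6) + 2*(-4) = 12
r_6 = 12 - 2*8 + 2*(-6) = -16
r_7 = (-16) - 2*12 + 2*8 = -24
r_8 = (-24) - 2*(-16) + 2*12 = 32
r_9 = 32 - 2*(-24) + 2*(-16) = 48
r_{10} = 48 - 2*32 + 2*(-24) = -64
r_{11} = (-64) - 2*48 + 2*32 = -96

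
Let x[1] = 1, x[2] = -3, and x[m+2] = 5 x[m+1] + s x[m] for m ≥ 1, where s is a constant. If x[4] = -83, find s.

-4

x[3] = -15 + s
x[4] = -75 + 2s
So -75 + 2s = -83, giving s = -4.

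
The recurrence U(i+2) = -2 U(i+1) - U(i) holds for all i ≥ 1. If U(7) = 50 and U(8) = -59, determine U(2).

Rearranging, U(i-2) = -(U(i) + 2 U(i-1)).
U(6) = -(-59 + 2(50)) = -41
U(5) = -(50 + 2(-41)) = 32
U(4) = -(-41 + 2(32)) = -23
U(3) = -(32 + 2(-23)) = 14
U(2) = -(-23 + 2(14)) = -5

-5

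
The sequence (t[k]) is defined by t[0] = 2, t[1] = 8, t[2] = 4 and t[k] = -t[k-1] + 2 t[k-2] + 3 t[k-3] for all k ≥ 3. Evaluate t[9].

132

t[3] = -4 + 2(8) + 3(2) = 18
t[4] = -18 + 2(4) + 3(8) = 14
t[5] = -14 + 2(18) + 3(4) = 34
t[6] = -34 + 2(14) + 3(18) = 48
t[7] = -48 + 2(34) + 3(14) = 62
t[8] = -62 + 2(48) + 3(34) = 136
t[9] = -136 + 2(62) + 3(48) = 132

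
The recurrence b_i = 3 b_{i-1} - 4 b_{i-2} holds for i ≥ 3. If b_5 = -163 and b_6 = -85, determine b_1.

Rearranging, b_{i-2} = (b_i - 3 b_{i-1}) / -4.
b_4 = (-85 - 3(-163)) / -4 = 404/-4 = -101
b_3 = (-163 - 3(-101)) / -4 = 140/-4 = -35
b_2 = (-101 - 3(-35)) / -4 = 4/-4 = -1
b_1 = (-35 - 3(-1)) / -4 = -32/-4 = 8

8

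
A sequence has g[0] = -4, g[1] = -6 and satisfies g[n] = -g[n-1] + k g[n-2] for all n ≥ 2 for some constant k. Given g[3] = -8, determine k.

1

g[2] = 6 - 4k
g[3] = -6 - 2k
So -6 - 2k = -8, giving k = 1.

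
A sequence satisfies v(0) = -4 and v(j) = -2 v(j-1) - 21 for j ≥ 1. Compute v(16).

196601

The fixed point is -21/(1 + 2) = -7, so v(j) + 7 = -2(v(j-1) + 7).
Hence v(j) = 3·(-2)^j - 7.
v(16) = 3·(-2)^{16} - 7 = 3·65536 - 7 = 196601.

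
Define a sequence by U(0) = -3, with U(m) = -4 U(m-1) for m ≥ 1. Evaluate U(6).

-12288

U(1) = -4(-3) = 12
U(2) = -4(12) = -48
U(3) = -4(-48) = 192
U(4) = -4(192) = -768
U(5) = -4(-768) = 3072
U(6) = -4(3072) = -12288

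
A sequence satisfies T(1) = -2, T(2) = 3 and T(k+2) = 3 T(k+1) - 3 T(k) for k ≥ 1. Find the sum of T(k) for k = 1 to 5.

T(3) = 3·3 - 3·(-2) = 15
T(4) = 3·15 - 3·3 = 36
T(5) = 3·36 - 3·15 = 63
Sum = (-2) + 3 + 15 + 36 + 63 = 115

115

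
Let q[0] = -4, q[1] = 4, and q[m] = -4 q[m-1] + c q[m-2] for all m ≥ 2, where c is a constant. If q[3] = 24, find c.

q[2] = -16 - 4c
q[3] = 64 + 20c
So 64 + 20c = 24, giving c = -2.

-2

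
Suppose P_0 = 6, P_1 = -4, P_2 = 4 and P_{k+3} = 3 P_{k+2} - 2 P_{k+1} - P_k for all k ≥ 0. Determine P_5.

P_3 = 3·4 - 2·(-4) - 6 = 14
P_4 = 3·14 - 2·4 - (-4) = 38
P_5 = 3·38 - 2·14 - 4 = 82

82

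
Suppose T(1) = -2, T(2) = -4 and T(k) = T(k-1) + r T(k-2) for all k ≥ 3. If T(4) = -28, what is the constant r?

4

T(3) = -4 - 2r
T(4) = -4 - 6r
So -4 - 6r = -28, giving r = 4.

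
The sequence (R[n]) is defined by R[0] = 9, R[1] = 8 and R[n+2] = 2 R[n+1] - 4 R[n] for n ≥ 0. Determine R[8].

-1280

R[2] = 2(8) - 4(9) = -20
R[3] = 2(-20) - 4(8) = -72
R[4] = 2(-72) - 4(-20) = -64
R[5] = 2(-64) - 4(-72) = 160
R[6] = 2(160) - 4(-64) = 576
R[7] = 2(576) - 4(160) = 512
R[8] = 2(512) - 4(576) = -1280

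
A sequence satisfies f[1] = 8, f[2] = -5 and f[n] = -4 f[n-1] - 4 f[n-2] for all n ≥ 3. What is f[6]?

f[3] = -4·(-5) - 4·8 = -12
f[4] = -4·(-12) - 4·(-5) = 68
f[5] = -4·68 - 4·(-12) = -224
f[6] = -4·(-224) - 4·68 = 624

624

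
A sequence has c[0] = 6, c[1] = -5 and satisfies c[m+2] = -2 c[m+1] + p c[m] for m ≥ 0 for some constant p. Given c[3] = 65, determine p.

c[2] = 10 + 6p
c[3] = -20 - 17p
So -20 - 17p = 65, giving p = -5.

-5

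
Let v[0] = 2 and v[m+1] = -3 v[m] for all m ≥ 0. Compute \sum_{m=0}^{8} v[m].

v[1] = -3(2) = -6
v[2] = -3(-6) = 18
v[3] = -3(18) = -54
v[4] = -3(-54) = 162
v[5] = -3(162) = -486
v[6] = -3(-486) = 1458
v[7] = -3(1458) = -4374
v[8] = -3(-4374) = 13122
Sum = 2 + (-6) + 18 + (-54) + 162 + (-486) + 1458 + (-4374) + 13122 = 9842

9842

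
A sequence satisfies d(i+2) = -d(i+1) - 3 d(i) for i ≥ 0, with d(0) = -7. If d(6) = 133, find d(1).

Let d(1) = w.
d(2) = 21 - w
d(3) = -21 - 2w
d(4) = -42 + 5w
d(5) = 105 + w
d(6) = 21 - 16w
So 21 - 16w = 133, giving w = -7.

-7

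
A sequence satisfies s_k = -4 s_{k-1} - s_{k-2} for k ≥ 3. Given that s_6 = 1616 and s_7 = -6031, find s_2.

Rearranging, s_{k-2} = -(s_k + 4 s_{k-1}).
s_5 = -(-6031 + 4(1616)) = -433
s_4 = -(1616 + 4(-433)) = 116
s_3 = -(-433 + 4(116)) = -31
s_2 = -(116 + 4(-31)) = 8

8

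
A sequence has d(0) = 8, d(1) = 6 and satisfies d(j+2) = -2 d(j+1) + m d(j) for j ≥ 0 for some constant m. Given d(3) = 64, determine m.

d(2) = -12 + 8m
d(3) = 24 - 10m
So 24 - 10m = 64, giving m = -4.

-4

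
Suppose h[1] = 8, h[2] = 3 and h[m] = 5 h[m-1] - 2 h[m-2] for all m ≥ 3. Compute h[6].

-243

h[3] = 5(3) - 2(8) = -1
h[4] = 5(-1) - 2(3) = -11
h[5] = 5(-11) - 2(-1) = -53
h[6] = 5(-53) - 2(-11) = -243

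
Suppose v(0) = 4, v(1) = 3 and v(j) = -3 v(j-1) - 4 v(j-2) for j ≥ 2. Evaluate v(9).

v(2) = -3(3) - 4(4) = -25
v(3) = -3(-25) - 4(3) = 63
v(4) = -3(63) - 4(-25) = -89
v(5) = -3(-89) - 4(63) = 15
v(6) = -3(15) - 4(-89) = 311
v(7) = -3(311) - 4(15) = -993
v(8) = -3(-993) - 4(311) = 1735
v(9) = -3(1735) - 4(-993) = -1233

-1233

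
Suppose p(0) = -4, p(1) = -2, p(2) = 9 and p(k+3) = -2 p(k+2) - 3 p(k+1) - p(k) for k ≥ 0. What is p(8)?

p(3) = -2·9 - 3·(-2) - (-4) = -8
p(4) = -2·(-8) - 3·9 - (-2) = -9
p(5) = -2·(-9) - 3·(-8) - 9 = 33
p(6) = -2·33 - 3·(-9) - (-8) = -31
p(7) = -2·(-31) - 3·33 - (-9) = -28
p(8) = -2·(-28) - 3·(-31) - 33 = 116

116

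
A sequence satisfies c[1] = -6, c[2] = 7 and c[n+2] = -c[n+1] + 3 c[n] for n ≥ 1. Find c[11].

c[3] = -7 + 3(-6) = -25
c[4] = -(-25) + 3(7) = 46
c[5] = -46 + 3(-25) = -121
c[6] = -(-121) + 3(46) = 259
c[7] = -259 + 3(-121) = -622
c[8] = -(-622) + 3(259) = 1399
c[9] = -1399 + 3(-622) = -3265
c[10] = -(-3265) + 3(1399) = 7462
c[11] = -7462 + 3(-3265) = -17257

-17257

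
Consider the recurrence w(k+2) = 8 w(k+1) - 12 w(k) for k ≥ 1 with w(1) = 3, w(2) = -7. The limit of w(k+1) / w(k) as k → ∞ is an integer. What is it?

The characteristic equation is r^2 - 8r + 12 = 0, which factors as (r - 6)(r - 2) = 0.
So the roots are 6 and 2. Since |6| > |2| and the coefficient of 6^k is non-zero, the ratio tends to 6.

6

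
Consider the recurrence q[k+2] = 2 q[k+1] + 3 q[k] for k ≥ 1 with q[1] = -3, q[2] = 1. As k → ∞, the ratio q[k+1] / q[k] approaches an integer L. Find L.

3

The characteristic equation is r^2 - 2r - 3 = 0, which factors as (r - 3)(r + 1) = 0.
So the roots are 3 and -1. Since |3| > |-1| and the coefficient of 3^k is non-zero, the ratio tends to 3.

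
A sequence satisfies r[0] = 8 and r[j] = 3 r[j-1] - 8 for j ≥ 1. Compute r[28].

The fixed point is -8/(1 - 3) = 4, so r[j] - 4 = 3(r[j-1] - 4).
Hence r[j] = 4·3^j + 4.
r[28] = 4·3^{28} + 4 = 4·22876792454961 + 4 = 91507169819848.

91507169819848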